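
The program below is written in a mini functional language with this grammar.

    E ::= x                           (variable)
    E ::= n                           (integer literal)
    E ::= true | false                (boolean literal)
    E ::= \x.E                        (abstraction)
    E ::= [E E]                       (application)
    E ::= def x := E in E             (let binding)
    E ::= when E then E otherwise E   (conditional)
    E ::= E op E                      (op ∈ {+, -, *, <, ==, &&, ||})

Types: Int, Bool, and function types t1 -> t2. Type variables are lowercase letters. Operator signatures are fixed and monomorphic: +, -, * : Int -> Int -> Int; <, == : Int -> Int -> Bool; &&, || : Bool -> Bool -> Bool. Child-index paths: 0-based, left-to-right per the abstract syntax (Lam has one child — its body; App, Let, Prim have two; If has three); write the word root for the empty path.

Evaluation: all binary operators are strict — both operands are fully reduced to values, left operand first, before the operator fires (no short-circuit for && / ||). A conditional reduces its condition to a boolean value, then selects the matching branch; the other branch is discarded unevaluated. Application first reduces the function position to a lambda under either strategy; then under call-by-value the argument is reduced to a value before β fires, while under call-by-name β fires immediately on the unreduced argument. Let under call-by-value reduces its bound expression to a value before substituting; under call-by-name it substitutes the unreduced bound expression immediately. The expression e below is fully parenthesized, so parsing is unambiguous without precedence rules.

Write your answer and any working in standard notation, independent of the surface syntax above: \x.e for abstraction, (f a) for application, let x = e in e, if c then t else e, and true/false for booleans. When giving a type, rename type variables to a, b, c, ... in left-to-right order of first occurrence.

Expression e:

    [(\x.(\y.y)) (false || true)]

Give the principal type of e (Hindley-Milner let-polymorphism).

Working:
y : b
\y._ : b -> b
\x._ : a -> b -> b
  unify Bool ~ Bool
  unify Bool ~ Bool
  unify a -> b -> b ~ Bool -> c
  unify a ~ Bool
  unify b -> b ~ c
_ _ : b -> b

Answer: a -> a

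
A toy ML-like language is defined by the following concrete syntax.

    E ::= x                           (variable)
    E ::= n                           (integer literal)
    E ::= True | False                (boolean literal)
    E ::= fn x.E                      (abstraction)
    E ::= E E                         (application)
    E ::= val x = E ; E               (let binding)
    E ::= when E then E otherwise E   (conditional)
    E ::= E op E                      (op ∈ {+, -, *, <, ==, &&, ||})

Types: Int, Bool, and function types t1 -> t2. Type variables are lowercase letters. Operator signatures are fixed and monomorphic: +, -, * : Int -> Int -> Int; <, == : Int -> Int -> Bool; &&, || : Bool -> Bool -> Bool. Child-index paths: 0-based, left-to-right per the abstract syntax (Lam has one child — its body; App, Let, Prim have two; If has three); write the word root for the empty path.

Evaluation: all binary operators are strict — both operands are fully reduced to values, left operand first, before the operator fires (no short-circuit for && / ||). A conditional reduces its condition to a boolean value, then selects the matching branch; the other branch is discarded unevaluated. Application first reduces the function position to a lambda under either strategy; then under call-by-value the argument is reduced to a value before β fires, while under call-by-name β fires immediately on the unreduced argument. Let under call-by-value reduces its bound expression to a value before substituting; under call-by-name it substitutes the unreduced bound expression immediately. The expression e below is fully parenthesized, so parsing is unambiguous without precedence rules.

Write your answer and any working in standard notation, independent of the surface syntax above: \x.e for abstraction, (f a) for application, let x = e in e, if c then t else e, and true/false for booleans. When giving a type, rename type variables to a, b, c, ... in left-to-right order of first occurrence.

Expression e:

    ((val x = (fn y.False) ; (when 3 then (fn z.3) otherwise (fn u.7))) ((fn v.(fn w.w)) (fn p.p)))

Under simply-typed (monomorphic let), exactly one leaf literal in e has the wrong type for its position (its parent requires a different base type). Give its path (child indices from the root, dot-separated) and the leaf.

Derivation:
\y._ : a -> Bool
let x : a -> Bool
  unify Int ~ Bool
  FAIL: mismatch Int ~ Bool

Answer: 0.1.0 : 3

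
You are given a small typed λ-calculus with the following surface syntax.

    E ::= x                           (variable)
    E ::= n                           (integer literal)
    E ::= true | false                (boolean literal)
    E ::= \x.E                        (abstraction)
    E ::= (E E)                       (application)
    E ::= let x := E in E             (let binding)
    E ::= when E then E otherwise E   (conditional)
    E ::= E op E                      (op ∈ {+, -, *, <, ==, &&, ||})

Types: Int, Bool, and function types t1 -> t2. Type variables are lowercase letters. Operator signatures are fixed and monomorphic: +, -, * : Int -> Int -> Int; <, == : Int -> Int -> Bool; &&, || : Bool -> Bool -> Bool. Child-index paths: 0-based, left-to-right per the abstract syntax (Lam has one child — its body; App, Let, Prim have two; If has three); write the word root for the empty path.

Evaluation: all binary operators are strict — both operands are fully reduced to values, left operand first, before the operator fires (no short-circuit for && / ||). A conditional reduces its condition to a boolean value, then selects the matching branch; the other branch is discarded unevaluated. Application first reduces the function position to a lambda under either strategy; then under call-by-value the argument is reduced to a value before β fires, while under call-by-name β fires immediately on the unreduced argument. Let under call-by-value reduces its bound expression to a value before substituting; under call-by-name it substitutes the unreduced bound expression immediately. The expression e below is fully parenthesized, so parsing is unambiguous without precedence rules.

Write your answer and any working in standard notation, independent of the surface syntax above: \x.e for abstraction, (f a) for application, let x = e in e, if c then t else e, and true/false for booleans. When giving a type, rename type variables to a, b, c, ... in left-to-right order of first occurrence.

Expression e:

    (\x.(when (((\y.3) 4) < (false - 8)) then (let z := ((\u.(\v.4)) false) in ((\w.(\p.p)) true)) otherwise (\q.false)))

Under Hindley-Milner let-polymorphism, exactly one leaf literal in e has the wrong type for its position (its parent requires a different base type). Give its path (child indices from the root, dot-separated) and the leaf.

Working:
\y._ : b -> Int
  unify b -> Int ~ Int -> c
  unify b ~ Int
  unify Int ~ c
_ _ : Int
  unify Int ~ Int
  unify Bool ~ Int
  FAIL: mismatch Bool ~ Int

Answer: 0.0.1.0 : false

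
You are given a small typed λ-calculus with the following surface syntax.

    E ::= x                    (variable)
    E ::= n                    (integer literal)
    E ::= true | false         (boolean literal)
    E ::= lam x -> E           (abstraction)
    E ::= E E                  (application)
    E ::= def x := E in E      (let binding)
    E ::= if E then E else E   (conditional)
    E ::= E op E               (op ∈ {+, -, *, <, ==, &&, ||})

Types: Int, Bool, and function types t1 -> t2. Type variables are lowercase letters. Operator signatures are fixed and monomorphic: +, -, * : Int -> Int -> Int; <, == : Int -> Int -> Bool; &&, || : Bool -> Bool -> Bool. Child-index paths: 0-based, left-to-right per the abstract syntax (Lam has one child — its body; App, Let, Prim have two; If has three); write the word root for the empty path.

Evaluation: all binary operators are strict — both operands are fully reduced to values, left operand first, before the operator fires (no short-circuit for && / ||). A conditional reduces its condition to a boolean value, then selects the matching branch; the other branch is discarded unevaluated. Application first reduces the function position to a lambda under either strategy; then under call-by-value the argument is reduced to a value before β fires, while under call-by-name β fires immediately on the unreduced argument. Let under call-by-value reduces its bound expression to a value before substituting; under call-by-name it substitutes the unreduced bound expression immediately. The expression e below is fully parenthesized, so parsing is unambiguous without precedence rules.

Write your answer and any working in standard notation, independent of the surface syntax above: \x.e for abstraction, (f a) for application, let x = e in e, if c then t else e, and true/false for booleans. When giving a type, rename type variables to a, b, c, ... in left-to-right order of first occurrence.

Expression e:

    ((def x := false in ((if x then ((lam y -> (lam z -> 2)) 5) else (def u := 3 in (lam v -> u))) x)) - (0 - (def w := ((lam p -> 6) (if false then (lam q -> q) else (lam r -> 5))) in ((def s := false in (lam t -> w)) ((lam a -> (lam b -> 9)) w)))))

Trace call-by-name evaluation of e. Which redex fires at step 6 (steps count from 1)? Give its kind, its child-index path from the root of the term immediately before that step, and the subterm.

Working:
step 0: ((let x = false in ((if x then ((\y.(\z.2)) 5) else (let u = 3 in (\v.u))) x)) - (0 - (let w = ((\p.6) (if false then (\q.q) else (\r.5))) in ((let s = false in (\t.w)) ((\a.(\b.9)) w)))))
step 1: [let@0] (((if false then ((\y.(\z.2)) 5) else (let u = 3 in (\v.u))) false) - (0 - (let w = ((\p.6) (if false then (\q.q) else (\r.5))) in ((let s = false in (\t.w)) ((\a.(\b.9)) w)))))
step 2: [if@0.0] (((let u = 3 in (\v.u)) false) - (0 - (let w = ((\p.6) (if false then (\q.q) else (\r.5))) in ((let s = false in (\t.w)) ((\a.(\b.9)) w)))))
step 3: [let@0.0] (((\v.3) false) - (0 - (let w = ((\p.6) (if false then (\q.q) else (\r.5))) in ((let s = false in (\t.w)) ((\a.(\b.9)) w)))))
step 4: [beta@0] (3 - (0 - (let w = ((\p.6) (if false then (\q.q) else (\r.5))) in ((let s = false in (\t.w)) ((\a.(\b.9)) w)))))
step 5: [let@1.1] (3 - (0 - ((let s = false in (\t.((\p.6) (if false then (\q.q) else (\r.5))))) ((\a.(\b.9)) ((\p.6) (if false then (\q.q) else (\r.5)))))))
step 6: [let@1.1.0] (3 - (0 - ((\t.((\p.6) (if false then (\q.q) else (\r.5)))) ((\a.(\b.9)) ((\p.6) (if false then (\q.q) else (\r.5)))))))

Answer: let at 1.1.0 : (let s = false in (\t.((\p.6) (if false then (\q.q) else (\r.5)))))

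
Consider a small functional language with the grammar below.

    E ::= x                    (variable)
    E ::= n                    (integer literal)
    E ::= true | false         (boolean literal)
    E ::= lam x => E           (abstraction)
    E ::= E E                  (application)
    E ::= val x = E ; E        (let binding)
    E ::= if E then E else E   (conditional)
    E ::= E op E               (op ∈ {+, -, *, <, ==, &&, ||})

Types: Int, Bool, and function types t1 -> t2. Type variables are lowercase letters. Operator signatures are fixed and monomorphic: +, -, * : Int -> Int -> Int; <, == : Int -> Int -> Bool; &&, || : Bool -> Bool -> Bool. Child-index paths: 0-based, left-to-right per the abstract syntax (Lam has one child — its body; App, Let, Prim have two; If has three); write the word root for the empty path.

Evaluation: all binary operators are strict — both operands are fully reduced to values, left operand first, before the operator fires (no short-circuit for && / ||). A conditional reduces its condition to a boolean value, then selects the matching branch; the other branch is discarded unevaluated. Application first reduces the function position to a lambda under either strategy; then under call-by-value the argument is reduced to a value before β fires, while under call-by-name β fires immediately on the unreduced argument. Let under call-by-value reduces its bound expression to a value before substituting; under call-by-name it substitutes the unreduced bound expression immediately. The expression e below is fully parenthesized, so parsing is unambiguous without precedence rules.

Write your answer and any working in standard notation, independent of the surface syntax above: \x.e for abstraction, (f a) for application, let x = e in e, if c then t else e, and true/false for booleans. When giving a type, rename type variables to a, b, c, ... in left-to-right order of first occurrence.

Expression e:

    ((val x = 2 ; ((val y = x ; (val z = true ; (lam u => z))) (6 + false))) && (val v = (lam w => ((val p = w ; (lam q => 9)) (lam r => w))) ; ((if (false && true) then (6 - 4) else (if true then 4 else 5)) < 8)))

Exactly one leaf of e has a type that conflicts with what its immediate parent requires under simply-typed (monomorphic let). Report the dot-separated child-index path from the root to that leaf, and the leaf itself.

Trace:
let x : Int
x : Int
let y : Int
let z : Bool
z : Bool
\u._ : a -> Bool
  unify Int ~ Int
  unify Bool ~ Int
  FAIL: mismatch Bool ~ Int

Answer: 0.1.1.1 : false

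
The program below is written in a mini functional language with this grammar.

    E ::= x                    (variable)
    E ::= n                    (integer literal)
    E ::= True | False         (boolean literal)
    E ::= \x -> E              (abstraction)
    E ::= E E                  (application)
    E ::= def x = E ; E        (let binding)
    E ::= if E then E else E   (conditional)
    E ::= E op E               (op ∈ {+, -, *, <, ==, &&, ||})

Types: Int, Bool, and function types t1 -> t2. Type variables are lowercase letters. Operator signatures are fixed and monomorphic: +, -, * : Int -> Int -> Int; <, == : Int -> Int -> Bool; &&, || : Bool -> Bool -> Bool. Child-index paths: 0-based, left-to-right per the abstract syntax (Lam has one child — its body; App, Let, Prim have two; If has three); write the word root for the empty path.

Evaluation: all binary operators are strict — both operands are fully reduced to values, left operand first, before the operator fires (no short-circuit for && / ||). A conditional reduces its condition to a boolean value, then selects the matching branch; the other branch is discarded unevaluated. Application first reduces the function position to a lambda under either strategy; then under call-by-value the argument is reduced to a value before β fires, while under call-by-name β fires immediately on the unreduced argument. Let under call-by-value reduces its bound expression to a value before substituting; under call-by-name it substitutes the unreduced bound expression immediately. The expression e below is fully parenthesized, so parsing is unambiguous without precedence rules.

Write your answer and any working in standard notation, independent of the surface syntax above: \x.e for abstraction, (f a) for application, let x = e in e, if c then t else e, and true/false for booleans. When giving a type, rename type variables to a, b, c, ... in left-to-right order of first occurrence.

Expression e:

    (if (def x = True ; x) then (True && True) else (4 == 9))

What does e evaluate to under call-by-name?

Answer: true

Derivation:
step 0: (if (let x = true in x) then (true && true) else (4 == 9))
step 1: [let@0] (if true then (true && true) else (4 == 9))
step 2: [if@root] (true && true)
step 3: [delta@root] true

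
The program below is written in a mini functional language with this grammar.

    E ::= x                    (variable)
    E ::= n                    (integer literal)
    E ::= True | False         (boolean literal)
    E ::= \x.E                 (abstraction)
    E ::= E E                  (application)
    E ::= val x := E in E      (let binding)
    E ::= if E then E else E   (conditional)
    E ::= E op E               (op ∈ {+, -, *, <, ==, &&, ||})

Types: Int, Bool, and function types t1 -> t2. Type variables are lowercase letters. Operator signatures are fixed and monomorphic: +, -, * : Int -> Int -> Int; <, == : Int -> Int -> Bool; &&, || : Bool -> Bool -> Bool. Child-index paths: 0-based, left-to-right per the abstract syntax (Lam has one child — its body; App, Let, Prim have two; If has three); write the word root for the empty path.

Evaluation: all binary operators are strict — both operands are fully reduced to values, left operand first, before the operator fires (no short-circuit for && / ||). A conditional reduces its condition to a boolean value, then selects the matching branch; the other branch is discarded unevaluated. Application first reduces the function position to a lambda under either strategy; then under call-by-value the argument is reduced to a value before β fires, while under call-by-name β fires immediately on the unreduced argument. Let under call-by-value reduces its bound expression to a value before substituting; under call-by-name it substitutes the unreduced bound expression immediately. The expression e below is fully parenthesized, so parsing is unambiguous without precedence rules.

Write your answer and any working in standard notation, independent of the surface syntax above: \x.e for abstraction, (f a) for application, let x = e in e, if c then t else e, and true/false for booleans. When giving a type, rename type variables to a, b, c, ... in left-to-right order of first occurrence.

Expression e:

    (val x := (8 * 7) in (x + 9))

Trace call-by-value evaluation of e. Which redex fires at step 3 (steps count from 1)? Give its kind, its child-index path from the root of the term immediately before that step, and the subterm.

Answer: delta at root : (56 + 9)

Trace:
step 0: (let x = (8 * 7) in (x + 9))
step 1: [delta@0] (let x = 56 in (x + 9))
step 2: [let@root] (56 + 9)
step 3: [delta@root] 65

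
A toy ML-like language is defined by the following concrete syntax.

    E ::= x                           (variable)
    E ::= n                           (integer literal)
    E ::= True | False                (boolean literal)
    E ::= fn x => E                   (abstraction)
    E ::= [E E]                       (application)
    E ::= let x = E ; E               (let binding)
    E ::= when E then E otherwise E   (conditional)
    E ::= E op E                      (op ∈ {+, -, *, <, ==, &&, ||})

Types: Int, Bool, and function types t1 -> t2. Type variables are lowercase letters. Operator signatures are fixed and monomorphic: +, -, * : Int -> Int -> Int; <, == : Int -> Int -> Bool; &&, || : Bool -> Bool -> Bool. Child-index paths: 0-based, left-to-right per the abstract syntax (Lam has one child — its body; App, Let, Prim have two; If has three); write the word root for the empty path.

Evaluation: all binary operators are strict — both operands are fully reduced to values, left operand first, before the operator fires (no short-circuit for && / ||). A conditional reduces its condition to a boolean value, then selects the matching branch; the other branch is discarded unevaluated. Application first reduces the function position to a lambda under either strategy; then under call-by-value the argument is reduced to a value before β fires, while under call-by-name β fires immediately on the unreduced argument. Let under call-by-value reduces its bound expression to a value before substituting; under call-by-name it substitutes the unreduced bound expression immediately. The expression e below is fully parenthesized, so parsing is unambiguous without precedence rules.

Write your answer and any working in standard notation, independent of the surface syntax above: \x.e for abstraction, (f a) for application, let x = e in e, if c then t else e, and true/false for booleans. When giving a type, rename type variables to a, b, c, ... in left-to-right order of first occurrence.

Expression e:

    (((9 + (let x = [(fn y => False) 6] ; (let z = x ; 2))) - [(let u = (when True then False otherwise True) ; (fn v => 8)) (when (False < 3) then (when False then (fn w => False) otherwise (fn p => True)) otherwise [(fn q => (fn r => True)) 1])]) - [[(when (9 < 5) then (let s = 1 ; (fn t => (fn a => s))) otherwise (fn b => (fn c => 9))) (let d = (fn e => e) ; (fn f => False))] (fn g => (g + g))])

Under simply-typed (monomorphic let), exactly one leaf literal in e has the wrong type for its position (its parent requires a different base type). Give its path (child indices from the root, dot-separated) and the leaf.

Trace:
  unify Int ~ Int
\y._ : a -> Bool
  unify a -> Bool ~ Int -> b
  unify a ~ Int
  unify Bool ~ b
_ _ : Bool
let x : Bool
x : Bool
let z : Bool
  unify Int ~ Int
  unify Int ~ Int
  unify Bool ~ Bool
  unify Bool ~ Bool
let u : Bool
\v._ : c -> Int
  unify Bool ~ Int
  FAIL: mismatch Bool ~ Int

Answer: 0.1.1.0.0 : false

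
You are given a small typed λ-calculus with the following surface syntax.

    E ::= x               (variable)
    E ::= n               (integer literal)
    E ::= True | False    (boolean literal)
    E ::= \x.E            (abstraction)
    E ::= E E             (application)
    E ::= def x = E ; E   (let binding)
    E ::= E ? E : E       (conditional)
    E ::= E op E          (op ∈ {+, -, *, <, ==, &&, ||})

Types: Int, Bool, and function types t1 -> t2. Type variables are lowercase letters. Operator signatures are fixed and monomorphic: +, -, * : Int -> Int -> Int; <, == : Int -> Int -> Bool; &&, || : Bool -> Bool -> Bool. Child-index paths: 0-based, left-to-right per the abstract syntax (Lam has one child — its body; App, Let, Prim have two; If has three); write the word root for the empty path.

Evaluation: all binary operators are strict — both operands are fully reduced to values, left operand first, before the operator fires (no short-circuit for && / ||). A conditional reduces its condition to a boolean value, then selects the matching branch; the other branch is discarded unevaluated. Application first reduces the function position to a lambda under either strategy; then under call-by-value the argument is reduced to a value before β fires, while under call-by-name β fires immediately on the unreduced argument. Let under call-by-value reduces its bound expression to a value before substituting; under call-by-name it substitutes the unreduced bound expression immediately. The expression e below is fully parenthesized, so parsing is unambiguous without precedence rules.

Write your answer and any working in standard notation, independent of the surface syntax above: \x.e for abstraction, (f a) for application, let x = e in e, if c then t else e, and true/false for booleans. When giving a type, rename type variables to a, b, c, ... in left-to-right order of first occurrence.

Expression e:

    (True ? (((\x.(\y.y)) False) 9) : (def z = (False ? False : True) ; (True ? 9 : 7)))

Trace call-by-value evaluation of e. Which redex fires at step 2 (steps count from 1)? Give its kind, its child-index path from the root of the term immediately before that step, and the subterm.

Answer: beta at 0 : ((\x.(\y.y)) false)

Working:
step 0: (if true then (((\x.(\y.y)) false) 9) else (let z = (if false then false else true) in (if true then 9 else 7)))
step 1: [if@root] (((\x.(\y.y)) false) 9)
step 2: [beta@0] ((\y.y) 9)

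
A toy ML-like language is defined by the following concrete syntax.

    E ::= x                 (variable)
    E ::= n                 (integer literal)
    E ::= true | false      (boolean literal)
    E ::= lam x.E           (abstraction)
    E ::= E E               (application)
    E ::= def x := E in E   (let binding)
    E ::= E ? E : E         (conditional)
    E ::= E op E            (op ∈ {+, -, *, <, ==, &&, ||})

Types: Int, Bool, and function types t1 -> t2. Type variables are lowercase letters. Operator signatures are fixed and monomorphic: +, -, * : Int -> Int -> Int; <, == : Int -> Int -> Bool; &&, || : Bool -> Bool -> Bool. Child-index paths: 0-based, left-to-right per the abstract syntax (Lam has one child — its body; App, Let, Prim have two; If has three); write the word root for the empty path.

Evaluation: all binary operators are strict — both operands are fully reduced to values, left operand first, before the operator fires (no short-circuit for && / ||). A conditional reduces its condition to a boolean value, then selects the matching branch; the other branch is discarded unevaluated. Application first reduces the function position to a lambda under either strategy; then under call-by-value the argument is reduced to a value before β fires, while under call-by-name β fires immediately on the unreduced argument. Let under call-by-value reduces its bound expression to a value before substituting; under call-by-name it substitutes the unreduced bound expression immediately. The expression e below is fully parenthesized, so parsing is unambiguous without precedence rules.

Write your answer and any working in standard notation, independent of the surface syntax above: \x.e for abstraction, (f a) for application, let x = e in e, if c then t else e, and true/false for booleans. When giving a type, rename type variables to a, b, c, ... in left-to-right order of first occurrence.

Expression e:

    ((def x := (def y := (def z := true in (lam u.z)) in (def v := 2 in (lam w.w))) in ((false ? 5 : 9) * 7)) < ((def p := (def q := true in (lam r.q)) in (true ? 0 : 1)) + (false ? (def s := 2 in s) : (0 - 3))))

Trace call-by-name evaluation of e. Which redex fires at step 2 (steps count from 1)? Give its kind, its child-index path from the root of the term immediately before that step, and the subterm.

Trace:
step 0: ((let x = (let y = (let z = true in (\u.z)) in (let v = 2 in (\w.w))) in ((if false then 5 else 9) * 7)) < ((let p = (let q = true in (\r.q)) in (if true then 0 else 1)) + (if false then (let s = 2 in s) else (0 - 3))))
step 1: [let@0] (((if false then 5 else 9) * 7) < ((let p = (let q = true in (\r.q)) in (if true then 0 else 1)) + (if false then (let s = 2 in s) else (0 - 3))))
step 2: [if@0.0] ((9 * 7) < ((let p = (let q = true in (\r.q)) in (if true then 0 else 1)) + (if false then (let s = 2 in s) else (0 - 3))))

Answer: if at 0.0 : (if false then 5 else 9)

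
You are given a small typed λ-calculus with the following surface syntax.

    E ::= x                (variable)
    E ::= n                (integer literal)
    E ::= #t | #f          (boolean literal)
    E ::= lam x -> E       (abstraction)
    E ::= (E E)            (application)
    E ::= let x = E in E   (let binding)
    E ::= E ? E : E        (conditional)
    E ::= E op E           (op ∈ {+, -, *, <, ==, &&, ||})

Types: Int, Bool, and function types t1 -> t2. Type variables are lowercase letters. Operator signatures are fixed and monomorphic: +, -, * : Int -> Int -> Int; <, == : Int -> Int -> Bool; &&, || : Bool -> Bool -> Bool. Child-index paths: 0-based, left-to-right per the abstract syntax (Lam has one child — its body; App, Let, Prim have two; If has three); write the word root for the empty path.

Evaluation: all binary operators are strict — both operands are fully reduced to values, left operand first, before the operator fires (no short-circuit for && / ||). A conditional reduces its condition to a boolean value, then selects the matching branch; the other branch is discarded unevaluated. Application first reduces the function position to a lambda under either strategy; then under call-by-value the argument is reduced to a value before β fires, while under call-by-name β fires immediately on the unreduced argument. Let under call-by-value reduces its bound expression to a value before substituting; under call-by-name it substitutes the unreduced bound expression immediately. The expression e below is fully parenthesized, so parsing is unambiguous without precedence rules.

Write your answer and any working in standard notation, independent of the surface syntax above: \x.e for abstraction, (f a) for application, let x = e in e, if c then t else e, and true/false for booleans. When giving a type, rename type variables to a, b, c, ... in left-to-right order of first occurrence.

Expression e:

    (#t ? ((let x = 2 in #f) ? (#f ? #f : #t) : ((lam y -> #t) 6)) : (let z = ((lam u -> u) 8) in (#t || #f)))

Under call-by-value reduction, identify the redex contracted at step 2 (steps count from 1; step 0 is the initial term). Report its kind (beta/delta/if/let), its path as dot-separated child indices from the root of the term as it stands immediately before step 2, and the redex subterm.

Answer: let at 0 : (let x = 2 in false)

Derivation:
step 0: (if true then (if (let x = 2 in false) then (if false then false else true) else ((\y.true) 6)) else (let z = ((\u.u) 8) in (true || false)))
step 1: [if@root] (if (let x = 2 in false) then (if false then false else true) else ((\y.true) 6))
step 2: [let@0] (if false then (if false then false else true) else ((\y.true) 6))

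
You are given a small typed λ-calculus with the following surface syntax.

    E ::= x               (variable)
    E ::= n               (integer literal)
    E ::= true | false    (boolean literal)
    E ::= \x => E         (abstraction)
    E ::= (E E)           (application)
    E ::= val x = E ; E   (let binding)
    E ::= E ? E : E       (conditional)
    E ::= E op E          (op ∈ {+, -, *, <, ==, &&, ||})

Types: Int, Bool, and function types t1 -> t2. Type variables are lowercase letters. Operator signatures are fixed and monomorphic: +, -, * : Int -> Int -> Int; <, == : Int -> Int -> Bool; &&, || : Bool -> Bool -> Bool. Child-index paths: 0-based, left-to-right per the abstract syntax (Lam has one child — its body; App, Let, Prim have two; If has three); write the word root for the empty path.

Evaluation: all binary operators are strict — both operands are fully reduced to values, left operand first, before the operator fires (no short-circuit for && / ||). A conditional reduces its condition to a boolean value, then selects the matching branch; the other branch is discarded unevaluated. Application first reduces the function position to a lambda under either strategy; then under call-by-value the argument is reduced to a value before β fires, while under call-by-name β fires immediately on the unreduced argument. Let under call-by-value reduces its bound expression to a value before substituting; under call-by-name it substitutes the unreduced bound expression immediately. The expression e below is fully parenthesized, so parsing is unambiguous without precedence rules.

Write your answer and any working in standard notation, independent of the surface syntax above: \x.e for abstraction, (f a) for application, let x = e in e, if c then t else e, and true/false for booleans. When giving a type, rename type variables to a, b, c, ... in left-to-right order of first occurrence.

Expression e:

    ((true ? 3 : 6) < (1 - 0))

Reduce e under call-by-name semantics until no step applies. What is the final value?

Answer: false

Trace:
step 0: ((if true then 3 else 6) < (1 - 0))
step 1: [if@0] (3 < (1 - 0))
step 2: [delta@1] (3 < 1)
step 3: [delta@root] false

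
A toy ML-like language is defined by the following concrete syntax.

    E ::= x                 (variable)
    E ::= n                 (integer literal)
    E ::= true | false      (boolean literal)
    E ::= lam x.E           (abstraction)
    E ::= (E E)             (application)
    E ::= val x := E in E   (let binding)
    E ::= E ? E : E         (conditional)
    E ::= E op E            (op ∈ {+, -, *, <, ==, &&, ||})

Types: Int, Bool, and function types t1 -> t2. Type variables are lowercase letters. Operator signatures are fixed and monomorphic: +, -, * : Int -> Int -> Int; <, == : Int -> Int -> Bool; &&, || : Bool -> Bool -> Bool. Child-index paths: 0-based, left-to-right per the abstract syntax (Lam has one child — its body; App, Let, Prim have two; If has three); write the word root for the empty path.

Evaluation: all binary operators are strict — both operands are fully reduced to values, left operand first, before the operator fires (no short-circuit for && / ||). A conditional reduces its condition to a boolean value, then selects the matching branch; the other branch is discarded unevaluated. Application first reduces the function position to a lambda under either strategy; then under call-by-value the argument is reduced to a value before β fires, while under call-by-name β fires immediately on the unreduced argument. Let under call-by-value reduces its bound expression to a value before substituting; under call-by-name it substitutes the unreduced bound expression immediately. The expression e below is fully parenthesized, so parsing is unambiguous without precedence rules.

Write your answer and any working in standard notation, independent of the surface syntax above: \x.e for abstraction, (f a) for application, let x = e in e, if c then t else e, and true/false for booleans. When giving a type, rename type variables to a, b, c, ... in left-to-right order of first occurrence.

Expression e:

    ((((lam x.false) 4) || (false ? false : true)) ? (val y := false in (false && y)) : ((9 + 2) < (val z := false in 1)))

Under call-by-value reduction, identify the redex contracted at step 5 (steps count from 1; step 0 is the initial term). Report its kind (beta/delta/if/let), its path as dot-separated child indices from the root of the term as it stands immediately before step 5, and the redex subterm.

Answer: let at root : (let y = false in (false && y))

Trace:
step 0: (if (((\x.false) 4) || (if false then false else true)) then (let y = false in (false && y)) else ((9 + 2) < (let z = false in 1)))
step 1: [beta@0.0] (if (false || (if false then false else true)) then (let y = false in (false && y)) else ((9 + 2) < (let z = false in 1)))
step 2: [if@0.1] (if (false || true) then (let y = false in (false && y)) else ((9 + 2) < (let z = false in 1)))
step 3: [delta@0] (if true then (let y = false in (false && y)) else ((9 + 2) < (let z = false in 1)))
step 4: [if@root] (let y = false in (false && y))
step 5: [let@root] (false && false)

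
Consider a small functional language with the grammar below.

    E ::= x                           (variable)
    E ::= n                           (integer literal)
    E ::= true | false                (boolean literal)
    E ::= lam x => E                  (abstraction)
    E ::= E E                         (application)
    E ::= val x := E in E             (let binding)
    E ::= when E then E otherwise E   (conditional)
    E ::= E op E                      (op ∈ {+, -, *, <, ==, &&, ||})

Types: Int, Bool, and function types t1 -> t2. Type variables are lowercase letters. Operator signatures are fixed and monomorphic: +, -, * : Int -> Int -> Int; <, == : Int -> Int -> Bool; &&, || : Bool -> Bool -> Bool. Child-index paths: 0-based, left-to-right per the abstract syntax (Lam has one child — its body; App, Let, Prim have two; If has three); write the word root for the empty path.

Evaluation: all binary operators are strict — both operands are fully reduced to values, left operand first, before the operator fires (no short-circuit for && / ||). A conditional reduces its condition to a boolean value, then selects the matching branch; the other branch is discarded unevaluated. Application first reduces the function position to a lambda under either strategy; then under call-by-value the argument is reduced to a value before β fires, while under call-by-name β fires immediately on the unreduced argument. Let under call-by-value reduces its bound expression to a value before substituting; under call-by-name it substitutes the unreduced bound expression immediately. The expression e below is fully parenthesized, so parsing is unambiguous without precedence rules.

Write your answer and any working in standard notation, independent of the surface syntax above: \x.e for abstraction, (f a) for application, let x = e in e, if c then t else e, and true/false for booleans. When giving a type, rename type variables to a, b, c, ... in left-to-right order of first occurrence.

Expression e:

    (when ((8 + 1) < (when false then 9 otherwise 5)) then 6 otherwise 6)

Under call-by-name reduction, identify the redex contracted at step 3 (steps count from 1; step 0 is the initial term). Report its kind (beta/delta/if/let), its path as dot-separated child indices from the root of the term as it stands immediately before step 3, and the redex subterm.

Derivation:
step 0: (if ((8 + 1) < (if false then 9 else 5)) then 6 else 6)
step 1: [delta@0.0] (if (9 < (if false then 9 else 5)) then 6 else 6)
step 2: [if@0.1] (if (9 < 5) then 6 else 6)
step 3: [delta@0] (if false then 6 else 6)

Answer: delta at 0 : (9 < 5)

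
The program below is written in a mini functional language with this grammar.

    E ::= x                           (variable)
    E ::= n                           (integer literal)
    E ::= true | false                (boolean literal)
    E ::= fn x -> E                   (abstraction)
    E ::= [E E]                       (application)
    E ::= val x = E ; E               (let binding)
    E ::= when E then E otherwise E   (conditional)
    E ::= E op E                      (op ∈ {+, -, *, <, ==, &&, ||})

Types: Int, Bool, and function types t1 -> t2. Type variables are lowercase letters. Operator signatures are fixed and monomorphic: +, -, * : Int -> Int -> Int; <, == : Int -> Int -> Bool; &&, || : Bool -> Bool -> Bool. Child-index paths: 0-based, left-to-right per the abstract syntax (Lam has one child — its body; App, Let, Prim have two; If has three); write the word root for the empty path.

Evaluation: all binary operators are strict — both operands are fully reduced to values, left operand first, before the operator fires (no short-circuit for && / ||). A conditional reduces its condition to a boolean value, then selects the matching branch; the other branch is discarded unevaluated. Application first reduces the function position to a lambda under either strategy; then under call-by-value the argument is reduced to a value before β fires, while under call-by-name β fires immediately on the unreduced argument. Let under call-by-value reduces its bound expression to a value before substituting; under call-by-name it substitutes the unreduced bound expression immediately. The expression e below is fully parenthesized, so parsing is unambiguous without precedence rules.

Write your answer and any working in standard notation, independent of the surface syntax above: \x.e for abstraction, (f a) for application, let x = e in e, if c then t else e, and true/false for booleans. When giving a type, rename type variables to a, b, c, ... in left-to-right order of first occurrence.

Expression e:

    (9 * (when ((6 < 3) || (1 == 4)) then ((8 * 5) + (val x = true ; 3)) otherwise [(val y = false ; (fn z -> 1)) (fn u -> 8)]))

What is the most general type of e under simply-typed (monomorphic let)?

Answer: Int

Working:
  unify Int ~ Int
  unify Int ~ Int
  unify Int ~ Int
  unify Bool ~ Bool
  unify Int ~ Int
  unify Int ~ Int
  unify Bool ~ Bool
  unify Bool ~ Bool
  unify Int ~ Int
  unify Int ~ Int
  unify Int ~ Int
let x : Bool
  unify Int ~ Int
let y : Bool
\z._ : a -> Int
\u._ : b -> Int
  unify a -> Int ~ (b -> Int) -> c
  unify a ~ b -> Int
  unify Int ~ c
_ _ : Int
  unify Int ~ Int
  unify Int ~ Int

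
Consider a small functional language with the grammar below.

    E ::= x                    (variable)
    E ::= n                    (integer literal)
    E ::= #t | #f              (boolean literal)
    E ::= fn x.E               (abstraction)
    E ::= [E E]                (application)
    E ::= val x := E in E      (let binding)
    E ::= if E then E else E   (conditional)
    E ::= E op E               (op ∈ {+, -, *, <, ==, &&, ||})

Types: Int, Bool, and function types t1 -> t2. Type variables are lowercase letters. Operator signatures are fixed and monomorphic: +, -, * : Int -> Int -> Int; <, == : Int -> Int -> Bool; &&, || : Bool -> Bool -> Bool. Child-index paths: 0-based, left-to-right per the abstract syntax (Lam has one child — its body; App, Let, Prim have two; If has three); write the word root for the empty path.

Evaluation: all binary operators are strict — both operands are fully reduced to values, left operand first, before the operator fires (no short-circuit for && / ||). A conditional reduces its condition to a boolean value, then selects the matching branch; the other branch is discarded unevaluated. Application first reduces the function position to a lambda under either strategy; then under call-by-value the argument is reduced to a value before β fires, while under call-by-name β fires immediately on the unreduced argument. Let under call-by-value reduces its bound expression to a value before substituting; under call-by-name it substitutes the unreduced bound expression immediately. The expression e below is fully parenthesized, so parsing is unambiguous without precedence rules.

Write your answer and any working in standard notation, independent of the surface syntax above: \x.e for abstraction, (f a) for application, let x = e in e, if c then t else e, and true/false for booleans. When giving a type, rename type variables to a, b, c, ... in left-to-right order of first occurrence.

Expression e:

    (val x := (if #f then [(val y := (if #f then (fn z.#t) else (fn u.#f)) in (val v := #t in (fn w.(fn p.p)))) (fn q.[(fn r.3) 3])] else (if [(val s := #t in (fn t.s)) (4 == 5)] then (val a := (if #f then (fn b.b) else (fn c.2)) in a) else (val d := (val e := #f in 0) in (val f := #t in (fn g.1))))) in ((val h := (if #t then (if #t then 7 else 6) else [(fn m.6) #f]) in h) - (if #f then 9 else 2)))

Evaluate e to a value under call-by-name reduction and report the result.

Trace:
step 0: (let x = (if false then ((let y = (if false then (\z.true) else (\u.false)) in (let v = true in (\w.(\p.p)))) (\q.((\r.3) 3))) else (if ((let s = true in (\t.s)) (4 == 5)) then (let a = (if false then (\b.b) else (\c.2)) in a) else (let d = (let e = false in 0) in (let f = true in (\g.1))))) in ((let h = (if true then (if true then 7 else 6) else ((\m.6) false)) in h) - (if false then 9 else 2)))
step 1: [let@root] ((let h = (if true then (if true then 7 else 6) else ((\m.6) false)) in h) - (if false then 9 else 2))
step 2: [let@0] ((if true then (if true then 7 else 6) else ((\m.6) false)) - (if false then 9 else 2))
step 3: [if@0] ((if true then 7 else 6) - (if false then 9 else 2))
step 4: [if@0] (7 - (if false then 9 else 2))
step 5: [if@1] (7 - 2)
step 6: [delta@root] 5

Answer: 5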